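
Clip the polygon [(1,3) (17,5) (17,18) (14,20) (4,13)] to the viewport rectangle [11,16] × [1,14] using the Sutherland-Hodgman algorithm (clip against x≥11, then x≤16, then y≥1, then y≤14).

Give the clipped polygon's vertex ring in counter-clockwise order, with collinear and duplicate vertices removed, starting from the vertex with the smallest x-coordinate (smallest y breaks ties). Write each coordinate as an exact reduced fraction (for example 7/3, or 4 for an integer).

Clipped polygon: [(11,17/4) (16,39/8) (16,14) (11,14)]

1. After x ≥ 11: [(11,17/4) (17,5) (17,18) (14,20) (11,179/10)]
2. After x ≤ 16: [(11,17/4) (16,39/8) (16,56/3) (14,20) (11,179/10)]
3. After y ≥ 1: [(11,17/4) (16,39/8) (16,56/3) (14,20) (11,179/10)]
4. After y ≤ 14: [(11,14) (11,17/4) (16,39/8) (16,14)]
5. Canonical ring: [(11,17/4) (16,39/8) (16,14) (11,14)]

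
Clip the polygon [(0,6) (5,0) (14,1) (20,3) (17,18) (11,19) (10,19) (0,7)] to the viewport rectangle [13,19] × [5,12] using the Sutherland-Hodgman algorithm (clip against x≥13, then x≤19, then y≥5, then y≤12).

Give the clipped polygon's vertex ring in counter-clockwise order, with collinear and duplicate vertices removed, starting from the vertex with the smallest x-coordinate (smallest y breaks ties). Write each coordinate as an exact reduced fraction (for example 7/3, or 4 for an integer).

1. After x ≥ 13: [(13,8/9) (14,1) (20,3) (17,18) (13,56/3)]
2. After x ≤ 19: [(13,8/9) (14,1) (19,8/3) (19,8) (17,18) (13,56/3)]
3. After y ≥ 5: [(13,5) (19,5) (19,8) (17,18) (13,56/3)]
4. After y ≤ 12: [(13,12) (13,5) (19,5) (19,8) (91/5,12)]
5. Canonical ring: [(13,5) (19,5) (19,8) (91/5,12) (13,12)]

Clipped polygon: [(13,5) (19,5) (19,8) (91/5,12) (13,12)]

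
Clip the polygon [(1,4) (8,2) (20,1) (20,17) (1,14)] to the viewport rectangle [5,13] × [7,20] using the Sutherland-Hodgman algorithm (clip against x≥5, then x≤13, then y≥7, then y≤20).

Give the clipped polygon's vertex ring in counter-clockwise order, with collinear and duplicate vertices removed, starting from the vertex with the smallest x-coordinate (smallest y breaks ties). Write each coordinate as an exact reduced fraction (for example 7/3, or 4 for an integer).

1. After x ≥ 5: [(5,20/7) (8,2) (20,1) (20,17) (5,278/19)]
2. After x ≤ 13: [(5,20/7) (8,2) (13,19/12) (13,302/19) (5,278/19)]
3. After y ≥ 7: [(5,7) (13,7) (13,302/19) (5,278/19)]
4. After y ≤ 20: [(5,7) (13,7) (13,302/19) (5,278/19)]
5. Canonical ring: [(5,7) (13,7) (13,302/19) (5,278/19)]

Clipped polygon: [(5,7) (13,7) (13,302/19) (5,278/19)]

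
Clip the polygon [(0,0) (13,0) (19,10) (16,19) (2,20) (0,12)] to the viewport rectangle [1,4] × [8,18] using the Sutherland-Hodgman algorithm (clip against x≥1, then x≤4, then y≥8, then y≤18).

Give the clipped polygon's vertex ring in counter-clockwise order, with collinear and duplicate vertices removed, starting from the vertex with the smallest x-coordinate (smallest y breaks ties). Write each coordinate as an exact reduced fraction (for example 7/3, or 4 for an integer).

Clipped polygon: [(1,8) (4,8) (4,18) (3/2,18) (1,16)]

1. After x ≥ 1: [(1,0) (13,0) (19,10) (16,19) (2,20) (1,16)]
2. After x ≤ 4: [(1,0) (4,0) (4,139/7) (2,20) (1,16)]
3. After y ≥ 8: [(1,8) (4,8) (4,139/7) (2,20) (1,16)]
4. After y ≤ 18: [(1,8) (4,8) (4,18) (3/2,18) (1,16)]
5. Canonical ring: [(1,8) (4,8) (4,18) (3/2,18) (1,16)]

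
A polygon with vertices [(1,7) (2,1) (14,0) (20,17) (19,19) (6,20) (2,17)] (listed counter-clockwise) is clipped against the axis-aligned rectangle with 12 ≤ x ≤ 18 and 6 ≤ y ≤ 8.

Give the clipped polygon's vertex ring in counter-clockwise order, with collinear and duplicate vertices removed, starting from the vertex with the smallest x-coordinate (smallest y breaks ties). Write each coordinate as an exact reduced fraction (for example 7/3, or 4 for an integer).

Clipped polygon: [(12,6) (274/17,6) (286/17,8) (12,8)]

1. After x ≥ 12: [(12,1/6) (14,0) (20,17) (19,19) (12,254/13)]
2. After x ≤ 18: [(12,1/6) (14,0) (18,34/3) (18,248/13) (12,254/13)]
3. After y ≥ 6: [(12,6) (274/17,6) (18,34/3) (18,248/13) (12,254/13)]
4. After y ≤ 8: [(12,8) (12,6) (274/17,6) (286/17,8)]
5. Canonical ring: [(12,6) (274/17,6) (286/17,8) (12,8)]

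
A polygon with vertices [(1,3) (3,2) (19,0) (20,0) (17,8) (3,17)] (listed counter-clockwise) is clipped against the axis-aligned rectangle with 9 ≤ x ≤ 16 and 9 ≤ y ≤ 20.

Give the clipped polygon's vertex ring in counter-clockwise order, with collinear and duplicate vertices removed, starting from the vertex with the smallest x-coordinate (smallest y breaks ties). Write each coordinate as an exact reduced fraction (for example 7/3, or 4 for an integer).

1. After x ≥ 9: [(9,5/4) (19,0) (20,0) (17,8) (9,92/7)]
2. After x ≤ 16: [(9,5/4) (16,3/8) (16,121/14) (9,92/7)]
3. After y ≥ 9: [(9,9) (139/9,9) (9,92/7)]
4. After y ≤ 20: [(9,9) (139/9,9) (9,92/7)]
5. Canonical ring: [(9,9) (139/9,9) (9,92/7)]

Clipped polygon: [(9,9) (139/9,9) (9,92/7)]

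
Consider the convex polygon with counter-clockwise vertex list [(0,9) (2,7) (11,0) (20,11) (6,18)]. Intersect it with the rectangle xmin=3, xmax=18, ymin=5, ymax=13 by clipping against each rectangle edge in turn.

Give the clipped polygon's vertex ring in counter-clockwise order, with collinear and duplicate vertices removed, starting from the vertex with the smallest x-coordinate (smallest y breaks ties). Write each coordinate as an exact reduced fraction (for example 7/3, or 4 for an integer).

1. After x ≥ 3: [(3,27/2) (3,56/9) (11,0) (20,11) (6,18)]
2. After x ≤ 18: [(3,27/2) (3,56/9) (11,0) (18,77/9) (18,12) (6,18)]
3. After y ≥ 5: [(3,27/2) (3,56/9) (32/7,5) (166/11,5) (18,77/9) (18,12) (6,18)]
4. After y ≤ 13: [(3,13) (3,56/9) (32/7,5) (166/11,5) (18,77/9) (18,12) (16,13)]
5. Canonical ring: [(3,56/9) (32/7,5) (166/11,5) (18,77/9) (18,12) (16,13) (3,13)]

Clipped polygon: [(3,56/9) (32/7,5) (166/11,5) (18,77/9) (18,12) (16,13) (3,13)]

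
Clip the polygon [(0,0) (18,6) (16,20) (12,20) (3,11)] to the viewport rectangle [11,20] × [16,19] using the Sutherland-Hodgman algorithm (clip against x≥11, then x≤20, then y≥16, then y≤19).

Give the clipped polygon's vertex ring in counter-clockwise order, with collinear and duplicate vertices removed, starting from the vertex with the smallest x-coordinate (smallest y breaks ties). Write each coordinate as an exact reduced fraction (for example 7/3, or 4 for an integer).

Clipped polygon: [(11,16) (116/7,16) (113/7,19) (11,19)]

1. After x ≥ 11: [(11,11/3) (18,6) (16,20) (12,20) (11,19)]
2. After x ≤ 20: [(11,11/3) (18,6) (16,20) (12,20) (11,19)]
3. After y ≥ 16: [(11,16) (116/7,16) (16,20) (12,20) (11,19)]
4. After y ≤ 19: [(11,16) (116/7,16) (113/7,19) (11,19) (11,19)]
5. Canonical ring: [(11,16) (116/7,16) (113/7,19) (11,19)]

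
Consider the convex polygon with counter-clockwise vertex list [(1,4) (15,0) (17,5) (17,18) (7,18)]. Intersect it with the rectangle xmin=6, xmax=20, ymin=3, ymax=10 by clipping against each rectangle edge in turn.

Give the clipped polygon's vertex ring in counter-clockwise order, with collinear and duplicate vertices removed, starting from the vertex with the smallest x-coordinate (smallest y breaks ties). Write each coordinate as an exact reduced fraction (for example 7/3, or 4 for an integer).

1. After x ≥ 6: [(6,47/3) (6,18/7) (15,0) (17,5) (17,18) (7,18)]
2. After x ≤ 20: [(6,47/3) (6,18/7) (15,0) (17,5) (17,18) (7,18)]
3. After y ≥ 3: [(6,47/3) (6,3) (81/5,3) (17,5) (17,18) (7,18)]
4. After y ≤ 10: [(6,10) (6,3) (81/5,3) (17,5) (17,10)]
5. Canonical ring: [(6,3) (81/5,3) (17,5) (17,10) (6,10)]

Clipped polygon: [(6,3) (81/5,3) (17,5) (17,10) (6,10)]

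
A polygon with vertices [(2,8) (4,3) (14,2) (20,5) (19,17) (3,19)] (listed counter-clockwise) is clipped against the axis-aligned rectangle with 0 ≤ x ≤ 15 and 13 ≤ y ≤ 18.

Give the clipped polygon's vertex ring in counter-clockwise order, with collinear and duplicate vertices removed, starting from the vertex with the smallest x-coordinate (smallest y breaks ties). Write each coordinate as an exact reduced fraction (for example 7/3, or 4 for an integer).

Clipped polygon: [(27/11,13) (15,13) (15,35/2) (11,18) (32/11,18)]

1. After x ≥ 0: [(2,8) (4,3) (14,2) (20,5) (19,17) (3,19)]
2. After x ≤ 15: [(2,8) (4,3) (14,2) (15,5/2) (15,35/2) (3,19)]
3. After y ≥ 13: [(27/11,13) (15,13) (15,35/2) (3,19)]
4. After y ≤ 18: [(32/11,18) (27/11,13) (15,13) (15,35/2) (11,18)]
5. Canonical ring: [(27/11,13) (15,13) (15,35/2) (11,18) (32/11,18)]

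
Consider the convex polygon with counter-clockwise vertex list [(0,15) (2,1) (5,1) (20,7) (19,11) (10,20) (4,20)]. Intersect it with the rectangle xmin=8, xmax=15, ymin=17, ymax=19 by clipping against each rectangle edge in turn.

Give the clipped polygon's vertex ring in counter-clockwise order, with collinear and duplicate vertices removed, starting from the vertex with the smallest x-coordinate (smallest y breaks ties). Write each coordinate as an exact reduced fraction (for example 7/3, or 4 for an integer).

1. After x ≥ 8: [(8,11/5) (20,7) (19,11) (10,20) (8,20)]
2. After x ≤ 15: [(8,11/5) (15,5) (15,15) (10,20) (8,20)]
3. After y ≥ 17: [(8,17) (13,17) (10,20) (8,20)]
4. After y ≤ 19: [(8,19) (8,17) (13,17) (11,19)]
5. Canonical ring: [(8,17) (13,17) (11,19) (8,19)]

Clipped polygon: [(8,17) (13,17) (11,19) (8,19)]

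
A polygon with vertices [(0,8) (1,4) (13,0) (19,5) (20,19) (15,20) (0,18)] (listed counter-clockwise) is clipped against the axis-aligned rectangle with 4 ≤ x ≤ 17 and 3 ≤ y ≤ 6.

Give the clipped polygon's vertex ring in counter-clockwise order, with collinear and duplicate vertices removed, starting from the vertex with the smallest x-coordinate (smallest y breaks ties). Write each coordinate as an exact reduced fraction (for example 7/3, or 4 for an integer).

Clipped polygon: [(4,3) (83/5,3) (17,10/3) (17,6) (4,6)]

1. After x ≥ 4: [(4,3) (13,0) (19,5) (20,19) (15,20) (4,278/15)]
2. After x ≤ 17: [(4,3) (13,0) (17,10/3) (17,98/5) (15,20) (4,278/15)]
3. After y ≥ 3: [(4,3) (4,3) (83/5,3) (17,10/3) (17,98/5) (15,20) (4,278/15)]
4. After y ≤ 6: [(4,6) (4,3) (4,3) (83/5,3) (17,10/3) (17,6)]
5. Canonical ring: [(4,3) (83/5,3) (17,10/3) (17,6) (4,6)]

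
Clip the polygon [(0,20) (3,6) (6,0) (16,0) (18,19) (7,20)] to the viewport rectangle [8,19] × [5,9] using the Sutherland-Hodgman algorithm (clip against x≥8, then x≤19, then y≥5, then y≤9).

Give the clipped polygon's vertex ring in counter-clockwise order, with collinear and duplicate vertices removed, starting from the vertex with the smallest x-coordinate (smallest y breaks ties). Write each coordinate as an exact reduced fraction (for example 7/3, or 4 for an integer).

1. After x ≥ 8: [(8,0) (16,0) (18,19) (8,219/11)]
2. After x ≤ 19: [(8,0) (16,0) (18,19) (8,219/11)]
3. After y ≥ 5: [(8,5) (314/19,5) (18,19) (8,219/11)]
4. After y ≤ 9: [(8,9) (8,5) (314/19,5) (322/19,9)]
5. Canonical ring: [(8,5) (314/19,5) (322/19,9) (8,9)]

Clipped polygon: [(8,5) (314/19,5) (322/19,9) (8,9)]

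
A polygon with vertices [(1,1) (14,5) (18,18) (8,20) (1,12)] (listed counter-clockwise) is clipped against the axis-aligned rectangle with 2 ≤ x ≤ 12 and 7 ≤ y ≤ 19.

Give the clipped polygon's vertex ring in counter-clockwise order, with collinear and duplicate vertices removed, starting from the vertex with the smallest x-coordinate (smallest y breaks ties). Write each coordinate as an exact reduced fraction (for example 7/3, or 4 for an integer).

Clipped polygon: [(2,7) (12,7) (12,19) (57/8,19) (2,92/7)]

1. After x ≥ 2: [(2,17/13) (14,5) (18,18) (8,20) (2,92/7)]
2. After x ≤ 12: [(2,17/13) (12,57/13) (12,96/5) (8,20) (2,92/7)]
3. After y ≥ 7: [(2,7) (12,7) (12,96/5) (8,20) (2,92/7)]
4. After y ≤ 19: [(2,7) (12,7) (12,19) (57/8,19) (2,92/7)]
5. Canonical ring: [(2,7) (12,7) (12,19) (57/8,19) (2,92/7)]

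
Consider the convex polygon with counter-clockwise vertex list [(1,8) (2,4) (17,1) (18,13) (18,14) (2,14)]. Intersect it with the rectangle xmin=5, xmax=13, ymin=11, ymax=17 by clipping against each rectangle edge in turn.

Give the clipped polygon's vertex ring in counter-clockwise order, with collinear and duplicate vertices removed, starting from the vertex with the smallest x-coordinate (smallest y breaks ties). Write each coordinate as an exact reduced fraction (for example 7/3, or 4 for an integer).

Clipped polygon: [(5,11) (13,11) (13,14) (5,14)]

1. After x ≥ 5: [(5,17/5) (17,1) (18,13) (18,14) (5,14)]
2. After x ≤ 13: [(5,17/5) (13,9/5) (13,14) (5,14)]
3. After y ≥ 11: [(5,11) (13,11) (13,14) (5,14)]
4. After y ≤ 17: [(5,11) (13,11) (13,14) (5,14)]
5. Canonical ring: [(5,11) (13,11) (13,14) (5,14)]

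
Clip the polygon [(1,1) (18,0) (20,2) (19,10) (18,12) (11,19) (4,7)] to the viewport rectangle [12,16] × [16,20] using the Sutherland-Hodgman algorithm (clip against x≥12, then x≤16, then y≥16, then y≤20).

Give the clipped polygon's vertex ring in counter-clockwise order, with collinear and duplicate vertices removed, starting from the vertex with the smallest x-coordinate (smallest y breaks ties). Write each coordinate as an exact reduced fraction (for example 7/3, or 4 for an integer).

Clipped polygon: [(12,16) (14,16) (12,18)]

1. After x ≥ 12: [(12,6/17) (18,0) (20,2) (19,10) (18,12) (12,18)]
2. After x ≤ 16: [(12,6/17) (16,2/17) (16,14) (12,18)]
3. After y ≥ 16: [(12,16) (14,16) (12,18)]
4. After y ≤ 20: [(12,16) (14,16) (12,18)]
5. Canonical ring: [(12,16) (14,16) (12,18)]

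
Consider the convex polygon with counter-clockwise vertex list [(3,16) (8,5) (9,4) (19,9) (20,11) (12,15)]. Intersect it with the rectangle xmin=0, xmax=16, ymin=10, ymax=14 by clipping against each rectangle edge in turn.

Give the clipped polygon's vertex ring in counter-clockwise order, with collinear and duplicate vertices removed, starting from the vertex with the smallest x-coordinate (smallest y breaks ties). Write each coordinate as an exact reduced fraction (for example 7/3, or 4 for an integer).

1. After x ≥ 0: [(3,16) (8,5) (9,4) (19,9) (20,11) (12,15)]
2. After x ≤ 16: [(3,16) (8,5) (9,4) (16,15/2) (16,13) (12,15)]
3. After y ≥ 10: [(3,16) (63/11,10) (16,10) (16,13) (12,15)]
4. After y ≤ 14: [(43/11,14) (63/11,10) (16,10) (16,13) (14,14)]
5. Canonical ring: [(43/11,14) (63/11,10) (16,10) (16,13) (14,14)]

Clipped polygon: [(43/11,14) (63/11,10) (16,10) (16,13) (14,14)]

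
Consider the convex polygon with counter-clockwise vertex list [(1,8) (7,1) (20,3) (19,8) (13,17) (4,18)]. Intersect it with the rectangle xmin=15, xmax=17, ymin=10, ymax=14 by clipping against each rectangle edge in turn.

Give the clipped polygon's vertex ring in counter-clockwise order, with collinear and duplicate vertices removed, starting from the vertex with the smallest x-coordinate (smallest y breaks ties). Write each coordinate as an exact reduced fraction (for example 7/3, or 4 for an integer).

Clipped polygon: [(15,10) (17,10) (17,11) (15,14)]

1. After x ≥ 15: [(15,29/13) (20,3) (19,8) (15,14)]
2. After x ≤ 17: [(15,29/13) (17,33/13) (17,11) (15,14)]
3. After y ≥ 10: [(15,10) (17,10) (17,11) (15,14)]
4. After y ≤ 14: [(15,10) (17,10) (17,11) (15,14)]
5. Canonical ring: [(15,10) (17,10) (17,11) (15,14)]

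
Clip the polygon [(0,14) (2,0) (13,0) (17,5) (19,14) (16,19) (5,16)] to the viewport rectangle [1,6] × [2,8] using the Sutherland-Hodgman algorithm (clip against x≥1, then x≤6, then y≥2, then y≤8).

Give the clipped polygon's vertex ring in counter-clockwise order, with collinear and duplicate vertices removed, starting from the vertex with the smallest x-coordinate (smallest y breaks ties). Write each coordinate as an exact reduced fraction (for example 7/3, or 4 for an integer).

Clipped polygon: [(1,7) (12/7,2) (6,2) (6,8) (1,8)]

1. After x ≥ 1: [(1,72/5) (1,7) (2,0) (13,0) (17,5) (19,14) (16,19) (5,16)]
2. After x ≤ 6: [(1,72/5) (1,7) (2,0) (6,0) (6,179/11) (5,16)]
3. After y ≥ 2: [(1,72/5) (1,7) (12/7,2) (6,2) (6,179/11) (5,16)]
4. After y ≤ 8: [(1,8) (1,7) (12/7,2) (6,2) (6,8)]
5. Canonical ring: [(1,7) (12/7,2) (6,2) (6,8) (1,8)]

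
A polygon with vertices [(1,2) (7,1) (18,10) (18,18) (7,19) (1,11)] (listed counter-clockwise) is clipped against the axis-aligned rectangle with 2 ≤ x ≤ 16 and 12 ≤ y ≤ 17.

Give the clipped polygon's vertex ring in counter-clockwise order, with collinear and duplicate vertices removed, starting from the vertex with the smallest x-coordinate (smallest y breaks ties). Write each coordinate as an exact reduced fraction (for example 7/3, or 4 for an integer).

Clipped polygon: [(2,12) (16,12) (16,17) (11/2,17) (2,37/3)]

1. After x ≥ 2: [(2,11/6) (7,1) (18,10) (18,18) (7,19) (2,37/3)]
2. After x ≤ 16: [(2,11/6) (7,1) (16,92/11) (16,200/11) (7,19) (2,37/3)]
3. After y ≥ 12: [(2,12) (16,12) (16,200/11) (7,19) (2,37/3)]
4. After y ≤ 17: [(2,12) (16,12) (16,17) (11/2,17) (2,37/3)]
5. Canonical ring: [(2,12) (16,12) (16,17) (11/2,17) (2,37/3)]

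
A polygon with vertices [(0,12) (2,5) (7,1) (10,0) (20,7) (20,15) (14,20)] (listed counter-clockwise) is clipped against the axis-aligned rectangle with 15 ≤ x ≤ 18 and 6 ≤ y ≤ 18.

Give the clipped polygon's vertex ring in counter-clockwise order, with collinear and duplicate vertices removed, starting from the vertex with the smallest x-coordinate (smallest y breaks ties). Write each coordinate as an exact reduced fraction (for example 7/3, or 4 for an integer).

1. After x ≥ 15: [(15,7/2) (20,7) (20,15) (15,115/6)]
2. After x ≤ 18: [(15,7/2) (18,28/5) (18,50/3) (15,115/6)]
3. After y ≥ 6: [(15,6) (18,6) (18,50/3) (15,115/6)]
4. After y ≤ 18: [(15,18) (15,6) (18,6) (18,50/3) (82/5,18)]
5. Canonical ring: [(15,6) (18,6) (18,50/3) (82/5,18) (15,18)]

Clipped polygon: [(15,6) (18,6) (18,50/3) (82/5,18) (15,18)]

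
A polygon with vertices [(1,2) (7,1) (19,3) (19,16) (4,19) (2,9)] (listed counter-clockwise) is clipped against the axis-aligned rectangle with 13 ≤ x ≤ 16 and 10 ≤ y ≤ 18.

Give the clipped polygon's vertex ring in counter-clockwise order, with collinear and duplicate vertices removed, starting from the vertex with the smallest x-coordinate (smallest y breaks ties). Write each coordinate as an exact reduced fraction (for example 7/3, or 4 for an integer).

1. After x ≥ 13: [(13,2) (19,3) (19,16) (13,86/5)]
2. After x ≤ 16: [(13,2) (16,5/2) (16,83/5) (13,86/5)]
3. After y ≥ 10: [(13,10) (16,10) (16,83/5) (13,86/5)]
4. After y ≤ 18: [(13,10) (16,10) (16,83/5) (13,86/5)]
5. Canonical ring: [(13,10) (16,10) (16,83/5) (13,86/5)]

Clipped polygon: [(13,10) (16,10) (16,83/5) (13,86/5)]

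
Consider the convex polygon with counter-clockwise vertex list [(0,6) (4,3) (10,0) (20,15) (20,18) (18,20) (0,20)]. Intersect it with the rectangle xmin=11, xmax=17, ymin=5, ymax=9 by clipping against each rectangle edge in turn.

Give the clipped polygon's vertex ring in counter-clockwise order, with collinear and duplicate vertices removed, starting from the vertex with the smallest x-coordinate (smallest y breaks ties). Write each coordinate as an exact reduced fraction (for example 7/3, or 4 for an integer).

Clipped polygon: [(11,5) (40/3,5) (16,9) (11,9)]

1. After x ≥ 11: [(11,3/2) (20,15) (20,18) (18,20) (11,20)]
2. After x ≤ 17: [(11,3/2) (17,21/2) (17,20) (11,20)]
3. After y ≥ 5: [(11,5) (40/3,5) (17,21/2) (17,20) (11,20)]
4. After y ≤ 9: [(11,9) (11,5) (40/3,5) (16,9)]
5. Canonical ring: [(11,5) (40/3,5) (16,9) (11,9)]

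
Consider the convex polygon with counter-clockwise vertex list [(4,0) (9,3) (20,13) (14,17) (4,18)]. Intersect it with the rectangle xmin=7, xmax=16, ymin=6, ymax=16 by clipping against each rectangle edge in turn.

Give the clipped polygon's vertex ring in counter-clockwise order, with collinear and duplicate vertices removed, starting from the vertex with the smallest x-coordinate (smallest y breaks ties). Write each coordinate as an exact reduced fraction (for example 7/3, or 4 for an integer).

1. After x ≥ 7: [(7,9/5) (9,3) (20,13) (14,17) (7,177/10)]
2. After x ≤ 16: [(7,9/5) (9,3) (16,103/11) (16,47/3) (14,17) (7,177/10)]
3. After y ≥ 6: [(7,6) (123/10,6) (16,103/11) (16,47/3) (14,17) (7,177/10)]
4. After y ≤ 16: [(7,16) (7,6) (123/10,6) (16,103/11) (16,47/3) (31/2,16)]
5. Canonical ring: [(7,6) (123/10,6) (16,103/11) (16,47/3) (31/2,16) (7,16)]

Clipped polygon: [(7,6) (123/10,6) (16,103/11) (16,47/3) (31/2,16) (7,16)]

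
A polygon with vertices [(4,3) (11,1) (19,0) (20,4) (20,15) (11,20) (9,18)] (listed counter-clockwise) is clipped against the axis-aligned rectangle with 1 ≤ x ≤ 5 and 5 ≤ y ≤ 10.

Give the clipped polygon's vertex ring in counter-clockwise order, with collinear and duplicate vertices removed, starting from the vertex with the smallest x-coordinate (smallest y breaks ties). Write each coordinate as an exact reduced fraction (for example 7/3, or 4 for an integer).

1. After x ≥ 1: [(4,3) (11,1) (19,0) (20,4) (20,15) (11,20) (9,18)]
2. After x ≤ 5: [(5,6) (4,3) (5,19/7)]
3. After y ≥ 5: [(5,5) (5,6) (14/3,5)]
4. After y ≤ 10: [(5,5) (5,6) (14/3,5)]
5. Canonical ring: [(14/3,5) (5,5) (5,6)]

Clipped polygon: [(14/3,5) (5,5) (5,6)]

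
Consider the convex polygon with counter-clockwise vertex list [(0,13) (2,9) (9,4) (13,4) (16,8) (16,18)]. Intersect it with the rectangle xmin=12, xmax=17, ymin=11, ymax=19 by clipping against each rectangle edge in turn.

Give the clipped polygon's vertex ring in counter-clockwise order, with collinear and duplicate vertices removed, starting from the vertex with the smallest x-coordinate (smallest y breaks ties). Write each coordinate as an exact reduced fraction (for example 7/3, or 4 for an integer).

1. After x ≥ 12: [(12,67/4) (12,4) (13,4) (16,8) (16,18)]
2. After x ≤ 17: [(12,67/4) (12,4) (13,4) (16,8) (16,18)]
3. After y ≥ 11: [(12,67/4) (12,11) (16,11) (16,18)]
4. After y ≤ 19: [(12,67/4) (12,11) (16,11) (16,18)]
5. Canonical ring: [(12,11) (16,11) (16,18) (12,67/4)]

Clipped polygon: [(12,11) (16,11) (16,18) (12,67/4)]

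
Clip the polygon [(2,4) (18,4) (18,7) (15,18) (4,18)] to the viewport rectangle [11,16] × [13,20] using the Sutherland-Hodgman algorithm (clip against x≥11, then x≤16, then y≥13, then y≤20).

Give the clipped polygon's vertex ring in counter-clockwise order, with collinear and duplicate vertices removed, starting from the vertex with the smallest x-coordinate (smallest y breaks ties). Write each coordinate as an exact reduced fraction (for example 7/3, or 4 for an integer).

Clipped polygon: [(11,13) (16,13) (16,43/3) (15,18) (11,18)]

1. After x ≥ 11: [(11,4) (18,4) (18,7) (15,18) (11,18)]
2. After x ≤ 16: [(11,4) (16,4) (16,43/3) (15,18) (11,18)]
3. After y ≥ 13: [(11,13) (16,13) (16,43/3) (15,18) (11,18)]
4. After y ≤ 20: [(11,13) (16,13) (16,43/3) (15,18) (11,18)]
5. Canonical ring: [(11,13) (16,13) (16,43/3) (15,18) (11,18)]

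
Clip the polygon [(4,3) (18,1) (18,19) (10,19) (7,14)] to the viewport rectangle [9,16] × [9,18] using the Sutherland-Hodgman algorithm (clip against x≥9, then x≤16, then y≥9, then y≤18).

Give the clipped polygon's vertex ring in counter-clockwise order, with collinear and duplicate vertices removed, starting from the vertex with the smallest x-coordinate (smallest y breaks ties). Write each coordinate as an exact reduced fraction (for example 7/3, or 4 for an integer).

1. After x ≥ 9: [(9,16/7) (18,1) (18,19) (10,19) (9,52/3)]
2. After x ≤ 16: [(9,16/7) (16,9/7) (16,19) (10,19) (9,52/3)]
3. After y ≥ 9: [(9,9) (16,9) (16,19) (10,19) (9,52/3)]
4. After y ≤ 18: [(9,9) (16,9) (16,18) (47/5,18) (9,52/3)]
5. Canonical ring: [(9,9) (16,9) (16,18) (47/5,18) (9,52/3)]

Clipped polygon: [(9,9) (16,9) (16,18) (47/5,18) (9,52/3)]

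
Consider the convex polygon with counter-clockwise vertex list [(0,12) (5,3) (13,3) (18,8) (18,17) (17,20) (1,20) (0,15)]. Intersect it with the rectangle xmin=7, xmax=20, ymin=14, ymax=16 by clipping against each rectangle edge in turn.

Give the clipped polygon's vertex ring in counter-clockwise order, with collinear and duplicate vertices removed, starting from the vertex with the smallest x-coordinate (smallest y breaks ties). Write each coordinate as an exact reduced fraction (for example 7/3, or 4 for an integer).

1. After x ≥ 7: [(7,3) (13,3) (18,8) (18,17) (17,20) (7,20)]
2. After x ≤ 20: [(7,3) (13,3) (18,8) (18,17) (17,20) (7,20)]
3. After y ≥ 14: [(7,14) (18,14) (18,17) (17,20) (7,20)]
4. After y ≤ 16: [(7,16) (7,14) (18,14) (18,16)]
5. Canonical ring: [(7,14) (18,14) (18,16) (7,16)]

Clipped polygon: [(7,14) (18,14) (18,16) (7,16)]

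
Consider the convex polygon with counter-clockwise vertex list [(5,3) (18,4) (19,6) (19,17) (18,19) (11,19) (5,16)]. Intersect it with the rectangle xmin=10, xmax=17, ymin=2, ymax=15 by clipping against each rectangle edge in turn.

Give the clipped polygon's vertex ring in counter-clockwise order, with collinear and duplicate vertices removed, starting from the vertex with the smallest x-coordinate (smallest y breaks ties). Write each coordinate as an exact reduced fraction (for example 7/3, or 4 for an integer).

1. After x ≥ 10: [(10,44/13) (18,4) (19,6) (19,17) (18,19) (11,19) (10,37/2)]
2. After x ≤ 17: [(10,44/13) (17,51/13) (17,19) (11,19) (10,37/2)]
3. After y ≥ 2: [(10,44/13) (17,51/13) (17,19) (11,19) (10,37/2)]
4. After y ≤ 15: [(10,15) (10,44/13) (17,51/13) (17,15)]
5. Canonical ring: [(10,44/13) (17,51/13) (17,15) (10,15)]

Clipped polygon: [(10,44/13) (17,51/13) (17,15) (10,15)]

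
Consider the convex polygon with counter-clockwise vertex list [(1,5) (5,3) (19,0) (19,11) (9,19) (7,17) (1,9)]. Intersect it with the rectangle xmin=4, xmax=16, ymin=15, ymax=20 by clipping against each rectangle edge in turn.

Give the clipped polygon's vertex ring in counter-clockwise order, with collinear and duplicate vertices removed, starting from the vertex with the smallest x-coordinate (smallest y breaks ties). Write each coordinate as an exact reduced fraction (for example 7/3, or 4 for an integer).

Clipped polygon: [(11/2,15) (14,15) (9,19) (7,17)]

1. After x ≥ 4: [(4,7/2) (5,3) (19,0) (19,11) (9,19) (7,17) (4,13)]
2. After x ≤ 16: [(4,7/2) (5,3) (16,9/14) (16,67/5) (9,19) (7,17) (4,13)]
3. After y ≥ 15: [(14,15) (9,19) (7,17) (11/2,15)]
4. After y ≤ 20: [(14,15) (9,19) (7,17) (11/2,15)]
5. Canonical ring: [(11/2,15) (14,15) (9,19) (7,17)]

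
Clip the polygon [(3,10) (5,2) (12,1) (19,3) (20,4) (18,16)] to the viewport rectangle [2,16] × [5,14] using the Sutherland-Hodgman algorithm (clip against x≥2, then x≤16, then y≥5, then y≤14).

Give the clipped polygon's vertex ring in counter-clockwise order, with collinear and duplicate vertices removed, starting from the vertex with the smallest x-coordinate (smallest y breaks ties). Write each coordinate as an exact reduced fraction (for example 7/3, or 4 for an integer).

1. After x ≥ 2: [(3,10) (5,2) (12,1) (19,3) (20,4) (18,16)]
2. After x ≤ 16: [(16,76/5) (3,10) (5,2) (12,1) (16,15/7)]
3. After y ≥ 5: [(16,5) (16,76/5) (3,10) (17/4,5)]
4. After y ≤ 14: [(16,5) (16,14) (13,14) (3,10) (17/4,5)]
5. Canonical ring: [(3,10) (17/4,5) (16,5) (16,14) (13,14)]

Clipped polygon: [(3,10) (17/4,5) (16,5) (16,14) (13,14)]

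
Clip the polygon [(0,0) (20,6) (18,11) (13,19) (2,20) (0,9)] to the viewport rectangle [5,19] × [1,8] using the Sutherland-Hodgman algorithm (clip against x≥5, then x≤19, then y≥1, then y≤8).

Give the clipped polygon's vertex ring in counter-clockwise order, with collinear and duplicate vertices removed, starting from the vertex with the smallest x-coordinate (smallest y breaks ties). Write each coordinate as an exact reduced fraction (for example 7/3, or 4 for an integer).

1. After x ≥ 5: [(5,3/2) (20,6) (18,11) (13,19) (5,217/11)]
2. After x ≤ 19: [(5,3/2) (19,57/10) (19,17/2) (18,11) (13,19) (5,217/11)]
3. After y ≥ 1: [(5,3/2) (19,57/10) (19,17/2) (18,11) (13,19) (5,217/11)]
4. After y ≤ 8: [(5,8) (5,3/2) (19,57/10) (19,8)]
5. Canonical ring: [(5,3/2) (19,57/10) (19,8) (5,8)]

Clipped polygon: [(5,3/2) (19,57/10) (19,8) (5,8)]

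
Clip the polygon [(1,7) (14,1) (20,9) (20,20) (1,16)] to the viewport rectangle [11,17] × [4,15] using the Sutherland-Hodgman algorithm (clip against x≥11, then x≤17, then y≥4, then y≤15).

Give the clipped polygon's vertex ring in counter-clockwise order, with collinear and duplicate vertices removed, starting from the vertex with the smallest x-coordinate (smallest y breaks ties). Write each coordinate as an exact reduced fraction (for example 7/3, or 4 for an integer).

Clipped polygon: [(11,4) (65/4,4) (17,5) (17,15) (11,15)]

1. After x ≥ 11: [(11,31/13) (14,1) (20,9) (20,20) (11,344/19)]
2. After x ≤ 17: [(11,31/13) (14,1) (17,5) (17,368/19) (11,344/19)]
3. After y ≥ 4: [(11,4) (65/4,4) (17,5) (17,368/19) (11,344/19)]
4. After y ≤ 15: [(11,15) (11,4) (65/4,4) (17,5) (17,15)]
5. Canonical ring: [(11,4) (65/4,4) (17,5) (17,15) (11,15)]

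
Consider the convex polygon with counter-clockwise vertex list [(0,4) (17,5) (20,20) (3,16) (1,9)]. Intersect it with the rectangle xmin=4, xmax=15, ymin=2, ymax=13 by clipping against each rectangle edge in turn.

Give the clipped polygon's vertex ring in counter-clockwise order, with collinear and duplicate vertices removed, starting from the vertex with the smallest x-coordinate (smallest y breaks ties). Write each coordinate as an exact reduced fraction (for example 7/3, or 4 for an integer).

Clipped polygon: [(4,72/17) (15,83/17) (15,13) (4,13)]

1. After x ≥ 4: [(4,72/17) (17,5) (20,20) (4,276/17)]
2. After x ≤ 15: [(4,72/17) (15,83/17) (15,320/17) (4,276/17)]
3. After y ≥ 2: [(4,72/17) (15,83/17) (15,320/17) (4,276/17)]
4. After y ≤ 13: [(4,13) (4,72/17) (15,83/17) (15,13)]
5. Canonical ring: [(4,72/17) (15,83/17) (15,13) (4,13)]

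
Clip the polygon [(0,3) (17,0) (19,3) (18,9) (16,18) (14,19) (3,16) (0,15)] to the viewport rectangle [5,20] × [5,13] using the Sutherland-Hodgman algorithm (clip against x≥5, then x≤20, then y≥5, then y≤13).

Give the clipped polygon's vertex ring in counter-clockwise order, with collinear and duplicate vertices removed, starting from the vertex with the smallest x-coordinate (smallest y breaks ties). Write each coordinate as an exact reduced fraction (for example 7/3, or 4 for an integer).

1. After x ≥ 5: [(5,36/17) (17,0) (19,3) (18,9) (16,18) (14,19) (5,182/11)]
2. After x ≤ 20: [(5,36/17) (17,0) (19,3) (18,9) (16,18) (14,19) (5,182/11)]
3. After y ≥ 5: [(5,5) (56/3,5) (18,9) (16,18) (14,19) (5,182/11)]
4. After y ≤ 13: [(5,13) (5,5) (56/3,5) (18,9) (154/9,13)]
5. Canonical ring: [(5,5) (56/3,5) (18,9) (154/9,13) (5,13)]

Clipped polygon: [(5,5) (56/3,5) (18,9) (154/9,13) (5,13)]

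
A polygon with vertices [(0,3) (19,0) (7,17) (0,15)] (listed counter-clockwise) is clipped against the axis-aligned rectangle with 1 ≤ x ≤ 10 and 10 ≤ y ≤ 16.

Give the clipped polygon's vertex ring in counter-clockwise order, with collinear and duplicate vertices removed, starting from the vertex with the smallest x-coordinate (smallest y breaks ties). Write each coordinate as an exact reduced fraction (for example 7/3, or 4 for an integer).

Clipped polygon: [(1,10) (10,10) (10,51/4) (131/17,16) (7/2,16) (1,107/7)]

1. After x ≥ 1: [(1,54/19) (19,0) (7,17) (1,107/7)]
2. After x ≤ 10: [(1,54/19) (10,27/19) (10,51/4) (7,17) (1,107/7)]
3. After y ≥ 10: [(1,10) (10,10) (10,51/4) (7,17) (1,107/7)]
4. After y ≤ 16: [(1,10) (10,10) (10,51/4) (131/17,16) (7/2,16) (1,107/7)]
5. Canonical ring: [(1,10) (10,10) (10,51/4) (131/17,16) (7/2,16) (1,107/7)]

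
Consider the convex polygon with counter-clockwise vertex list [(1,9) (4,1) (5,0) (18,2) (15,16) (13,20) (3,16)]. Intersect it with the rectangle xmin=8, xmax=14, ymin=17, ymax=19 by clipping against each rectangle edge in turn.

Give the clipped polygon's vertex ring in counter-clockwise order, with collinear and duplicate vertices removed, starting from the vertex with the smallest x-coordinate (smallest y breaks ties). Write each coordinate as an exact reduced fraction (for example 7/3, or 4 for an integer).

1. After x ≥ 8: [(8,6/13) (18,2) (15,16) (13,20) (8,18)]
2. After x ≤ 14: [(8,6/13) (14,18/13) (14,18) (13,20) (8,18)]
3. After y ≥ 17: [(8,17) (14,17) (14,18) (13,20) (8,18)]
4. After y ≤ 19: [(8,17) (14,17) (14,18) (27/2,19) (21/2,19) (8,18)]
5. Canonical ring: [(8,17) (14,17) (14,18) (27/2,19) (21/2,19) (8,18)]

Clipped polygon: [(8,17) (14,17) (14,18) (27/2,19) (21/2,19) (8,18)]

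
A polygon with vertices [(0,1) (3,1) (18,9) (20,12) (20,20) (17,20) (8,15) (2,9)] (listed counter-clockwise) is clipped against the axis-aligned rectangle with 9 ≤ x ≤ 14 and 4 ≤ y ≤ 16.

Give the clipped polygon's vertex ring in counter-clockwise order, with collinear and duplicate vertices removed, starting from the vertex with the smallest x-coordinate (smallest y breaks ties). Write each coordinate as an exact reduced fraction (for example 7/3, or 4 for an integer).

1. After x ≥ 9: [(9,21/5) (18,9) (20,12) (20,20) (17,20) (9,140/9)]
2. After x ≤ 14: [(9,21/5) (14,103/15) (14,55/3) (9,140/9)]
3. After y ≥ 4: [(9,21/5) (14,103/15) (14,55/3) (9,140/9)]
4. After y ≤ 16: [(9,21/5) (14,103/15) (14,16) (49/5,16) (9,140/9)]
5. Canonical ring: [(9,21/5) (14,103/15) (14,16) (49/5,16) (9,140/9)]

Clipped polygon: [(9,21/5) (14,103/15) (14,16) (49/5,16) (9,140/9)]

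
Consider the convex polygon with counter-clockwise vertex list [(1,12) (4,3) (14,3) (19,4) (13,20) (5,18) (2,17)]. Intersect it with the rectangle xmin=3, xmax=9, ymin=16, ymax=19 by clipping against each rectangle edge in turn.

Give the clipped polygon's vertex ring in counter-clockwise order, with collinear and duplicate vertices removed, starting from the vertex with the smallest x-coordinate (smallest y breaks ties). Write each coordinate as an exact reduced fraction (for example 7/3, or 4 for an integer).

1. After x ≥ 3: [(3,6) (4,3) (14,3) (19,4) (13,20) (5,18) (3,52/3)]
2. After x ≤ 9: [(3,6) (4,3) (9,3) (9,19) (5,18) (3,52/3)]
3. After y ≥ 16: [(3,16) (9,16) (9,19) (5,18) (3,52/3)]
4. After y ≤ 19: [(3,16) (9,16) (9,19) (5,18) (3,52/3)]
5. Canonical ring: [(3,16) (9,16) (9,19) (5,18) (3,52/3)]

Clipped polygon: [(3,16) (9,16) (9,19) (5,18) (3,52/3)]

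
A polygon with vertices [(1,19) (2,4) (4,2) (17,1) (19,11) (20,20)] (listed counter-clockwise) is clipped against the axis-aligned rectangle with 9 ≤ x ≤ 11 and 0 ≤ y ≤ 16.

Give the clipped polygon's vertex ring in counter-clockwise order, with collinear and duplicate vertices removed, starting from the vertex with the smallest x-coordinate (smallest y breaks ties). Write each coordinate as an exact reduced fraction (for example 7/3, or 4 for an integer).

1. After x ≥ 9: [(9,369/19) (9,21/13) (17,1) (19,11) (20,20)]
2. After x ≤ 11: [(11,371/19) (9,369/19) (9,21/13) (11,19/13)]
3. After y ≥ 0: [(11,371/19) (9,369/19) (9,21/13) (11,19/13)]
4. After y ≤ 16: [(11,16) (9,16) (9,21/13) (11,19/13)]
5. Canonical ring: [(9,21/13) (11,19/13) (11,16) (9,16)]

Clipped polygon: [(9,21/13) (11,19/13) (11,16) (9,16)]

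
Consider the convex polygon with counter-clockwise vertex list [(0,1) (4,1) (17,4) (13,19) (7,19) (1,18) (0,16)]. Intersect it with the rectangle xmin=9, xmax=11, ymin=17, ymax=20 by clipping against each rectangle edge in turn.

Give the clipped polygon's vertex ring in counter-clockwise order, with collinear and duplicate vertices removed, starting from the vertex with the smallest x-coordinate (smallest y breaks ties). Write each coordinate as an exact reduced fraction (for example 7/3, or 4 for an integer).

Clipped polygon: [(9,17) (11,17) (11,19) (9,19)]

1. After x ≥ 9: [(9,28/13) (17,4) (13,19) (9,19)]
2. After x ≤ 11: [(9,28/13) (11,34/13) (11,19) (9,19)]
3. After y ≥ 17: [(9,17) (11,17) (11,19) (9,19)]
4. After y ≤ 20: [(9,17) (11,17) (11,19) (9,19)]
5. Canonical ring: [(9,17) (11,17) (11,19) (9,19)]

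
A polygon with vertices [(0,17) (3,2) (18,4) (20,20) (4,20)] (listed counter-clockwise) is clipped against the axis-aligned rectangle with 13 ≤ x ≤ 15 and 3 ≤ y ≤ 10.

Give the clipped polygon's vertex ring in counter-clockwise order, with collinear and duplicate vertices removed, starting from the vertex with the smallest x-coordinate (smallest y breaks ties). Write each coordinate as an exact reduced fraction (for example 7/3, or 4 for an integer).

Clipped polygon: [(13,10/3) (15,18/5) (15,10) (13,10)]

1. After x ≥ 13: [(13,10/3) (18,4) (20,20) (13,20)]
2. After x ≤ 15: [(13,10/3) (15,18/5) (15,20) (13,20)]
3. After y ≥ 3: [(13,10/3) (15,18/5) (15,20) (13,20)]
4. After y ≤ 10: [(13,10) (13,10/3) (15,18/5) (15,10)]
5. Canonical ring: [(13,10/3) (15,18/5) (15,10) (13,10)]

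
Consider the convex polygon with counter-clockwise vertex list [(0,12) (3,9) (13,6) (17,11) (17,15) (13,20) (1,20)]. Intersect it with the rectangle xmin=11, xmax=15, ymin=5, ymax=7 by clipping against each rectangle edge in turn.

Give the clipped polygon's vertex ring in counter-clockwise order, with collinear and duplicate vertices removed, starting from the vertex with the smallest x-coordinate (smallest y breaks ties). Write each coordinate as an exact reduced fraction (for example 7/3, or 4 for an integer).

1. After x ≥ 11: [(11,33/5) (13,6) (17,11) (17,15) (13,20) (11,20)]
2. After x ≤ 15: [(11,33/5) (13,6) (15,17/2) (15,35/2) (13,20) (11,20)]
3. After y ≥ 5: [(11,33/5) (13,6) (15,17/2) (15,35/2) (13,20) (11,20)]
4. After y ≤ 7: [(11,7) (11,33/5) (13,6) (69/5,7)]
5. Canonical ring: [(11,33/5) (13,6) (69/5,7) (11,7)]

Clipped polygon: [(11,33/5) (13,6) (69/5,7) (11,7)]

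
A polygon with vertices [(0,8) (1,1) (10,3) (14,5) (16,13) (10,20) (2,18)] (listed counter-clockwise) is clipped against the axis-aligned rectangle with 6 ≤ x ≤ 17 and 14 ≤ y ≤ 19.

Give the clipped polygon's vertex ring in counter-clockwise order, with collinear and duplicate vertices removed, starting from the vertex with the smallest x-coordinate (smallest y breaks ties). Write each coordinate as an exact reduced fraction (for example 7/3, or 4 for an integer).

Clipped polygon: [(6,14) (106/7,14) (76/7,19) (6,19)]

1. After x ≥ 6: [(6,19/9) (10,3) (14,5) (16,13) (10,20) (6,19)]
2. After x ≤ 17: [(6,19/9) (10,3) (14,5) (16,13) (10,20) (6,19)]
3. After y ≥ 14: [(6,14) (106/7,14) (10,20) (6,19)]
4. After y ≤ 19: [(6,14) (106/7,14) (76/7,19) (6,19) (6,19)]
5. Canonical ring: [(6,14) (106/7,14) (76/7,19) (6,19)]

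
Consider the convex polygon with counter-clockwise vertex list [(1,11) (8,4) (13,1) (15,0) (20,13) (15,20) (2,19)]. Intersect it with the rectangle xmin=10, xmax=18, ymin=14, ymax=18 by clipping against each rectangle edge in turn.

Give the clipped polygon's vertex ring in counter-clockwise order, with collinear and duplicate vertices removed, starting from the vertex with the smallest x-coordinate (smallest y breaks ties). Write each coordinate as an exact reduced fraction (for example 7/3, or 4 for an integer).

Clipped polygon: [(10,14) (18,14) (18,79/5) (115/7,18) (10,18)]

1. After x ≥ 10: [(10,14/5) (13,1) (15,0) (20,13) (15,20) (10,255/13)]
2. After x ≤ 18: [(10,14/5) (13,1) (15,0) (18,39/5) (18,79/5) (15,20) (10,255/13)]
3. After y ≥ 14: [(10,14) (18,14) (18,79/5) (15,20) (10,255/13)]
4. After y ≤ 18: [(10,18) (10,14) (18,14) (18,79/5) (115/7,18)]
5. Canonical ring: [(10,14) (18,14) (18,79/5) (115/7,18) (10,18)]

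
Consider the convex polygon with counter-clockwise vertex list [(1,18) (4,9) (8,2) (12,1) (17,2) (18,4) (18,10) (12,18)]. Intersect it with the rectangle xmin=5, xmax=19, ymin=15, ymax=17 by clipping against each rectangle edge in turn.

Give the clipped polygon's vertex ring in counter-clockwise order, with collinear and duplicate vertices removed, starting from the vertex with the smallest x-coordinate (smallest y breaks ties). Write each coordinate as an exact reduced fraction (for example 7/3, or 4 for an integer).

Clipped polygon: [(5,15) (57/4,15) (51/4,17) (5,17)]

1. After x ≥ 5: [(5,18) (5,29/4) (8,2) (12,1) (17,2) (18,4) (18,10) (12,18)]
2. After x ≤ 19: [(5,18) (5,29/4) (8,2) (12,1) (17,2) (18,4) (18,10) (12,18)]
3. After y ≥ 15: [(5,18) (5,15) (57/4,15) (12,18)]
4. After y ≤ 17: [(5,17) (5,15) (57/4,15) (51/4,17)]
5. Canonical ring: [(5,15) (57/4,15) (51/4,17) (5,17)]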